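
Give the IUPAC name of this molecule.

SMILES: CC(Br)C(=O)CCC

2-bromohexan-3-one

The longest carbon chain that includes the carbonyl has 6 carbons, so the parent hydride is hexane.
A ketone (C=O on an internal carbon) is the principal characteristic group, giving the suffix -one.
Choose the numbering such that numbering from this end puts the carbonyl group at C-3 rather than C-4.
With this numbering: the carbonyl at C-3; a bromo group at C-2.
Putting it together: 2-bromohexan-3-one.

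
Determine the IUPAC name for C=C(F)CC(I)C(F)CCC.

The longest chain bearing the multiple bond is 8 carbons long (octane).
The chain contains a C=C double bond, so the unsaturation ending is -ene.
Number the chain so that numbering from this end puts the double bond at C-1 rather than C-7.
This places the double bond between C-1 and C-2; fluoro groups at C-2 and C-5; an iodo group at C-4.
Prefixes are listed alphabetically: fluoro, iodo.
Assembling the pieces gives 2,5-difluoro-4-iodooct-1-ene.

2,5-difluoro-4-iodooct-1-ene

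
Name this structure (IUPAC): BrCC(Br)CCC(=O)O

The longest carbon chain that includes the –COOH group has 5 carbons, so the parent hydride is pentane.
The principal characteristic group is a carboxylic acid (terminal –COOH), named with the suffix -oic acid.
Choose the numbering such that the carboxylic acid carbon is C-1 by definition.
This places bromo groups at C-4 and C-5.
Putting it together: 4,5-dibromopentanoic acid.

4,5-dibromopentanoic acid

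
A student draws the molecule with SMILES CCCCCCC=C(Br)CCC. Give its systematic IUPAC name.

Counting along the main chain through the multiple bond gives 11 carbons: the parent is undecane.
A C=C double bond in the chain gives the infix -ene-.
Number the chain so that numbering from this end puts the double bond at C-4 rather than C-7.
This places the double bond between C-4 and C-5; a bromo group at C-4.
Assembling the pieces gives 4-bromoundec-4-ene.

4-bromoundec-4-ene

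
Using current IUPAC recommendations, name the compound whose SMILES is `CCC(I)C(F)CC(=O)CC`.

Counting along the main chain through the carbonyl gives 8 carbons: the parent is octane.
The principal characteristic group is a ketone (C=O on an internal carbon), named with the suffix -one.
Number the chain so that numbering from this end puts the carbonyl group at C-3 rather than C-6.
That gives the carbonyl at C-3; a fluoro group at C-5; an iodo group at C-6.
Prefixes are listed alphabetically: fluoro, iodo.
Putting it together: 5-fluoro-6-iodooctan-3-one.

5-fluoro-6-iodooctan-3-one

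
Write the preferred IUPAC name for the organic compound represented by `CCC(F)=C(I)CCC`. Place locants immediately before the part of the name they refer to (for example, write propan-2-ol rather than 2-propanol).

3-fluoro-4-iodohept-3-ene

The longest chain bearing the multiple bond is 7 carbons long (heptane).
There is one C=C double bond, indicated by the ending -ene.
Choose the numbering such that numbering from this end puts the double bond at C-3 rather than C-4.
With this numbering: the double bond between C-3 and C-4; a fluoro group at C-3; an iodo group at C-4.
The substituents are ordered alphabetically, ignoring any di-/tri- multipliers.
Assembling the pieces gives 3-fluoro-4-iodohept-3-ene.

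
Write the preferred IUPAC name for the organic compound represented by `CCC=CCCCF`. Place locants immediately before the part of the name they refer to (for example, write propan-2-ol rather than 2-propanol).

7-fluorohept-3-ene

The longest chain bearing the multiple bond is 7 carbons long (heptane).
A C=C double bond in the chain gives the infix -ene-.
Choose the numbering such that numbering from this end puts the double bond at C-3 rather than C-4.
With this numbering: the double bond between C-3 and C-4; a fluoro group at C-7.
Putting it together: 7-fluorohept-3-ene.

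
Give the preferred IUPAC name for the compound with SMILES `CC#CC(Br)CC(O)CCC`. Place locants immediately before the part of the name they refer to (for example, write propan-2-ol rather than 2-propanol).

The longest carbon chain that includes the –OH group and the multiple bond has 9 carbons, so the parent hydride is nonane.
An alcohol (–OH) is the principal characteristic group, giving the suffix -ol.
There is one C≡C triple bond, indicated by the ending -yne.
Number the chain so that numbering from this end puts the hydroxyl group at C-4 rather than C-6.
That gives the hydroxyl at C-4; the triple bond between C-7 and C-8; a bromo group at C-6.
Putting it together: 6-bromonon-7-yn-4-ol.

6-bromonon-7-yn-4-ol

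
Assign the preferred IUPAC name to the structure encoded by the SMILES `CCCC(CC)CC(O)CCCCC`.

Counting along the main chain through the –OH group gives 11 carbons: the parent is undecane.
The highest-priority functional group is an alcohol (–OH), so the name ends in -ol.
Number the chain so that the substituent locant set {4} is lower than {8} at the first point of difference.
This places the hydroxyl at C-6; an ethyl group at C-4.
Putting it together: 4-ethylundecan-6-ol.

4-ethylundecan-6-ol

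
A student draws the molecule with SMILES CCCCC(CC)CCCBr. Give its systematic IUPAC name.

1-bromo-4-ethyloctane

The longest carbon chain is 8 atoms: the parent is octane.
The numbering direction is chosen so that the substituent locant set {1,4} is lower than {5,8} at the first point of difference.
This places a bromo group at C-1; an ethyl group at C-4.
Substituent prefixes are cited in alphabetical order (multiplying prefixes like di-/tri- are ignored for ordering).
Assembling the pieces gives 1-bromo-4-ethyloctane.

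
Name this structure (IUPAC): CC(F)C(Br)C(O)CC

4-bromo-5-fluorohexan-3-ol

Counting along the main chain through the –OH group gives 6 carbons: the parent is hexane.
The principal characteristic group is an alcohol (–OH), named with the suffix -ol.
Choose the numbering such that numbering from this end puts the hydroxyl group at C-3 rather than C-4.
This places the hydroxyl at C-3; a bromo group at C-4; a fluoro group at C-5.
Prefixes are listed alphabetically: bromo, fluoro.
Assembling the pieces gives 4-bromo-5-fluorohexan-3-ol.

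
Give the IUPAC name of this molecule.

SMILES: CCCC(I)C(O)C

The longest carbon chain that includes the –OH group has 6 carbons, so the parent hydride is hexane.
An alcohol (–OH) is the principal characteristic group, giving the suffix -ol.
Choose the numbering such that numbering from this end puts the hydroxyl group at C-2 rather than C-5.
With this numbering: the hydroxyl at C-2; an iodo group at C-3.
Putting it together: 3-iodohexan-2-ol.

3-iodohexan-2-ol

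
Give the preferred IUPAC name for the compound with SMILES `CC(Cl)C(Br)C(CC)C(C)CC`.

The longest carbon chain is 7 atoms: the parent is heptane.
Choose the numbering such that the substituent locant set {2,3,4,5} is lower than {3,4,5,6} at the first point of difference.
This places a bromo group at C-3; a chloro group at C-2; an ethyl group at C-4; a methyl group at C-5.
Prefixes are listed alphabetically: bromo, chloro, ethyl, methyl.
The name is 3-bromo-2-chloro-4-ethyl-5-methylheptane.

3-bromo-2-chloro-4-ethyl-5-methylheptane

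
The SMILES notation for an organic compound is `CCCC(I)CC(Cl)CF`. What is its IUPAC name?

The parent chain contains 7 carbons (heptane).
The numbering direction is chosen so that the substituent locant set {1,2,4} is lower than {4,6,7} at the first point of difference.
That gives a chloro group at C-2; a fluoro group at C-1; an iodo group at C-4.
Substituent prefixes are cited in alphabetical order (multiplying prefixes like di-/tri- are ignored for ordering).
Putting it together: 2-chloro-1-fluoro-4-iodoheptane.

2-chloro-1-fluoro-4-iodoheptane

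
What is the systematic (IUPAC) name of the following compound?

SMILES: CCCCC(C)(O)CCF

The longest chain bearing the –OH group is 7 carbons long (heptane).
An alcohol (–OH) is the principal characteristic group, giving the suffix -ol.
Number the chain so that numbering from this end puts the hydroxyl group at C-3 rather than C-5.
This places the hydroxyl at C-3; a fluoro group at C-1; a methyl group at C-3.
The substituents are ordered alphabetically, ignoring any di-/tri- multipliers.
Assembling the pieces gives 1-fluoro-3-methylheptan-3-ol.

1-fluoro-3-methylheptan-3-ol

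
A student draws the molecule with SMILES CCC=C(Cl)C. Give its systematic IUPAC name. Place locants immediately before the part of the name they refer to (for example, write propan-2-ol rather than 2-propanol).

The longest chain bearing the multiple bond is 5 carbons long (pentane).
A C=C double bond in the chain gives the infix -ene-.
The numbering direction is chosen so that numbering from this end puts the double bond at C-2 rather than C-3.
That gives the double bond between C-2 and C-3; a chloro group at C-2.
The name is 2-chloropent-2-ene.

2-chloropent-2-ene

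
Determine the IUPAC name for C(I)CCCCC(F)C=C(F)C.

2,4-difluoro-9-iodonon-2-ene

The longest chain bearing the multiple bond is 9 carbons long (nonane).
There is one C=C double bond, indicated by the ending -ene.
Number the chain so that numbering from this end puts the double bond at C-2 rather than C-7.
That gives the double bond between C-2 and C-3; fluoro groups at C-2 and C-4; an iodo group at C-9.
The substituents are ordered alphabetically, ignoring any di-/tri- multipliers.
Assembling the pieces gives 2,4-difluoro-9-iodonon-2-ene.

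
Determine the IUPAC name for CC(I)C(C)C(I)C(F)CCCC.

5-fluoro-2,4-diiodo-3-methylnonane

The longest carbon chain is 9 atoms: the parent is nonane.
The numbering direction is chosen so that the substituent locant set {2,3,4,5} is lower than {5,6,7,8} at the first point of difference.
This places a fluoro group at C-5; iodo groups at C-2 and C-4; a methyl group at C-3.
Prefixes are listed alphabetically: fluoro, iodo, methyl.
Assembling the pieces gives 5-fluoro-2,4-diiodo-3-methylnonane.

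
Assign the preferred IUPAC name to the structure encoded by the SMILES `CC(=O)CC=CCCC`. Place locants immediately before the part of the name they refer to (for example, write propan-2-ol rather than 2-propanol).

oct-4-en-2-one

The longest chain bearing the carbonyl and the multiple bond is 8 carbons long (octane).
A ketone (C=O on an internal carbon) is the principal characteristic group, giving the suffix -one.
There is one C=C double bond, indicated by the ending -ene.
The numbering direction is chosen so that numbering from this end puts the carbonyl group at C-2 rather than C-7.
That gives the carbonyl at C-2; the double bond between C-4 and C-5.
The name is oct-4-en-2-one.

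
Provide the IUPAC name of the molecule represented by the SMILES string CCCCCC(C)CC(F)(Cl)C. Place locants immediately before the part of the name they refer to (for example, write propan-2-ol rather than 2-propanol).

The longest continuous carbon chain has 9 atoms, so the parent hydride is nonane.
Choose the numbering such that the substituent locant set {2,2,4} is lower than {6,8,8} at the first point of difference.
This places a chloro group at C-2; a fluoro group at C-2; a methyl group at C-4.
The substituents are ordered alphabetically, ignoring any di-/tri- multipliers.
Putting it together: 2-chloro-2-fluoro-4-methylnonane.

2-chloro-2-fluoro-4-methylnonane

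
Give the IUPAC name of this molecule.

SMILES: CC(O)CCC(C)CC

The longest chain bearing the –OH group is 7 carbons long (heptane).
The principal characteristic group is an alcohol (–OH), named with the suffix -ol.
Choose the numbering such that numbering from this end puts the hydroxyl group at C-2 rather than C-6.
That gives the hydroxyl at C-2; a methyl group at C-5.
Assembling the pieces gives 5-methylheptan-2-ol.

5-methylheptan-2-ol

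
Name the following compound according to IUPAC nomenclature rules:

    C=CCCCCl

Counting along the main chain through the multiple bond gives 5 carbons: the parent is pentane.
The chain contains a C=C double bond, so the unsaturation ending is -ene.
Number the chain so that numbering from this end puts the double bond at C-1 rather than C-4.
That gives the double bond between C-1 and C-2; a chloro group at C-5.
Assembling the pieces gives 5-chloropent-1-ene.

5-chloropent-1-ene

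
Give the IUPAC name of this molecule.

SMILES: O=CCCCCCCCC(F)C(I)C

The longest carbon chain that includes the –CHO group has 11 carbons, so the parent hydride is undecane.
The principal characteristic group is an aldehyde (terminal –CHO), named with the suffix -al.
Number the chain so that the aldehyde carbon is C-1 by definition.
This places a fluoro group at C-9; an iodo group at C-10.
Substituent prefixes are cited in alphabetical order (multiplying prefixes like di-/tri- are ignored for ordering).
Putting it together: 9-fluoro-10-iodoundecanal.

9-fluoro-10-iodoundecanal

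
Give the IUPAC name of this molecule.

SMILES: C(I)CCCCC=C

7-iodohept-1-ene

The longest carbon chain that includes the multiple bond has 7 carbons, so the parent hydride is heptane.
There is one C=C double bond, indicated by the ending -ene.
Number the chain so that numbering from this end puts the double bond at C-1 rather than C-6.
With this numbering: the double bond between C-1 and C-2; an iodo group at C-7.
Assembling the pieces gives 7-iodohept-1-ene.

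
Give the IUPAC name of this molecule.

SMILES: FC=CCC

1-fluorobut-1-ene

The longest carbon chain that includes the multiple bond has 4 carbons, so the parent hydride is butane.
A C=C double bond in the chain gives the infix -ene-.
Choose the numbering such that numbering from this end puts the double bond at C-1 rather than C-3.
With this numbering: the double bond between C-1 and C-2; a fluoro group at C-1.
The name is 1-fluorobut-1-ene.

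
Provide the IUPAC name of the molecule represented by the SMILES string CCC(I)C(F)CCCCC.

The longest continuous carbon chain has 9 atoms, so the parent hydride is nonane.
The numbering direction is chosen so that the substituent locant set {3,4} is lower than {6,7} at the first point of difference.
This places a fluoro group at C-4; an iodo group at C-3.
Prefixes are listed alphabetically: fluoro, iodo.
The name is 4-fluoro-3-iodononane.

4-fluoro-3-iodononane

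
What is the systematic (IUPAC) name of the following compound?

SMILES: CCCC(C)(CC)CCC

4-ethyl-4-methylheptane

The longest carbon chain is 7 atoms: the parent is heptane.
Both numbering directions give the same locant set; either may be used.
That gives an ethyl group at C-4; a methyl group at C-4.
Substituent prefixes are cited in alphabetical order (multiplying prefixes like di-/tri- are ignored for ordering).
Assembling the pieces gives 4-ethyl-4-methylheptane.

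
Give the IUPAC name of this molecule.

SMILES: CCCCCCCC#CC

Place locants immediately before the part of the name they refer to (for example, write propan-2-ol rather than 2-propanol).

dec-2-yne

The longest chain bearing the multiple bond is 10 carbons long (decane).
A C≡C triple bond in the chain gives the infix -yne-.
The numbering direction is chosen so that numbering from this end puts the triple bond at C-2 rather than C-8.
This places the triple bond between C-2 and C-3.
Putting it together: dec-2-yne.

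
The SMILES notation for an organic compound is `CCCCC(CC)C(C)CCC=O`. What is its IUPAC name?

The longest carbon chain that includes the –CHO group has 9 carbons, so the parent hydride is nonane.
The principal characteristic group is an aldehyde (terminal –CHO), named with the suffix -al.
Number the chain so that the aldehyde carbon is C-1 by definition.
With this numbering: an ethyl group at C-5; a methyl group at C-4.
Prefixes are listed alphabetically: ethyl, methyl.
The name is 5-ethyl-4-methylnonanal.

5-ethyl-4-methylnonanal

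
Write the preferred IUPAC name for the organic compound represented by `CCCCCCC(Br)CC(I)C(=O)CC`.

6-bromo-4-iodododecan-3-one

The longest carbon chain that includes the carbonyl has 12 carbons, so the parent hydride is dodecane.
The highest-priority functional group is a ketone (C=O on an internal carbon), so the name ends in -one.
Number the chain so that numbering from this end puts the carbonyl group at C-3 rather than C-10.
That gives the carbonyl at C-3; a bromo group at C-6; an iodo group at C-4.
The substituents are ordered alphabetically, ignoring any di-/tri- multipliers.
The name is 6-bromo-4-iodododecan-3-one.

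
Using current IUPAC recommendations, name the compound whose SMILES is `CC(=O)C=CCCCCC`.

The longest chain bearing the carbonyl and the multiple bond is 9 carbons long (nonane).
The principal characteristic group is a ketone (C=O on an internal carbon), named with the suffix -one.
There is one C=C double bond, indicated by the ending -ene.
Number the chain so that numbering from this end puts the carbonyl group at C-2 rather than C-8.
With this numbering: the carbonyl at C-2; the double bond between C-3 and C-4.
The name is non-3-en-2-one.

non-3-en-2-one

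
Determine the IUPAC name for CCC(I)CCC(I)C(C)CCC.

3,6-diiodo-7-methyldecane

The longest carbon chain is 10 atoms: the parent is decane.
Choose the numbering such that the substituent locant set {3,6,7} is lower than {4,5,8} at the first point of difference.
That gives iodo groups at C-3 and C-6; a methyl group at C-7.
Substituent prefixes are cited in alphabetical order (multiplying prefixes like di-/tri- are ignored for ordering).
Putting it together: 3,6-diiodo-7-methyldecane.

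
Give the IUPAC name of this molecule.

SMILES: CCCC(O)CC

hexan-3-ol

Counting along the main chain through the –OH group gives 6 carbons: the parent is hexane.
The principal characteristic group is an alcohol (–OH), named with the suffix -ol.
The numbering direction is chosen so that numbering from this end puts the hydroxyl group at C-3 rather than C-4.
That gives the hydroxyl at C-3.
The name is hexan-3-ol.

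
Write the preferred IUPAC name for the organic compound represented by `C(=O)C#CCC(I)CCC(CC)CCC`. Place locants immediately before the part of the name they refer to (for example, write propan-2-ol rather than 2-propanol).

8-ethyl-5-iodoundec-2-ynal

The longest carbon chain that includes the –CHO group and the multiple bond has 11 carbons, so the parent hydride is undecane.
The principal characteristic group is an aldehyde (terminal –CHO), named with the suffix -al.
A C≡C triple bond in the chain gives the infix -yne-.
The numbering direction is chosen so that the aldehyde carbon is C-1 by definition.
With this numbering: the triple bond between C-2 and C-3; an ethyl group at C-8; an iodo group at C-5.
Prefixes are listed alphabetically: ethyl, iodo.
Assembling the pieces gives 8-ethyl-5-iodoundec-2-ynal.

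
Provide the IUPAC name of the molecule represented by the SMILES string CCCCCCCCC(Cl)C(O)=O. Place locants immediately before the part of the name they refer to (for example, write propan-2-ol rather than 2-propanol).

2-chlorodecanoic acid

Counting along the main chain through the –COOH group gives 10 carbons: the parent is decane.
A carboxylic acid (terminal –COOH) is the principal characteristic group, giving the suffix -oic acid.
Choose the numbering such that the carboxylic acid carbon is C-1 by definition.
That gives a chloro group at C-2.
Assembling the pieces gives 2-chlorodecanoic acid.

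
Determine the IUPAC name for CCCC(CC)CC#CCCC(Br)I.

1-bromo-7-ethyl-1-iododec-4-yne

The longest chain bearing the multiple bond is 10 carbons long (decane).
The chain contains a C≡C triple bond, so the unsaturation ending is -yne.
Number the chain so that numbering from this end puts the triple bond at C-4 rather than C-6.
That gives the triple bond between C-4 and C-5; a bromo group at C-1; an ethyl group at C-7; an iodo group at C-1.
Prefixes are listed alphabetically: bromo, ethyl, iodo.
Putting it together: 1-bromo-7-ethyl-1-iododec-4-yne.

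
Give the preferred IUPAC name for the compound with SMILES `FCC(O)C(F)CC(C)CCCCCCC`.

Counting along the main chain through the –OH group gives 12 carbons: the parent is dodecane.
An alcohol (–OH) is the principal characteristic group, giving the suffix -ol.
Number the chain so that numbering from this end puts the hydroxyl group at C-2 rather than C-11.
With this numbering: the hydroxyl at C-2; fluoro groups at C-1 and C-3; a methyl group at C-5.
Substituent prefixes are cited in alphabetical order (multiplying prefixes like di-/tri- are ignored for ordering).
Assembling the pieces gives 1,3-difluoro-5-methyldodecan-2-ol.

1,3-difluoro-5-methyldodecan-2-ol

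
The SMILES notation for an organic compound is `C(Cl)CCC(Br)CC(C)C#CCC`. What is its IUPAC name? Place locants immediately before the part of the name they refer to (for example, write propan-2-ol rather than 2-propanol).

7-bromo-10-chloro-5-methyldec-3-yne

Counting along the main chain through the multiple bond gives 10 carbons: the parent is decane.
A C≡C triple bond in the chain gives the infix -yne-.
Choose the numbering such that numbering from this end puts the triple bond at C-3 rather than C-7.
That gives the triple bond between C-3 and C-4; a bromo group at C-7; a chloro group at C-10; a methyl group at C-5.
The substituents are ordered alphabetically, ignoring any di-/tri- multipliers.
Assembling the pieces gives 7-bromo-10-chloro-5-methyldec-3-yne.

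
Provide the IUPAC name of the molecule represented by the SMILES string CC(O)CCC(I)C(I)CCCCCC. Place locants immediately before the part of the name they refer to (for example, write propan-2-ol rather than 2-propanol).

5,6-diiodododecan-2-ol

The longest chain bearing the –OH group is 12 carbons long (dodecane).
The principal characteristic group is an alcohol (–OH), named with the suffix -ol.
Number the chain so that numbering from this end puts the hydroxyl group at C-2 rather than C-11.
That gives the hydroxyl at C-2; iodo groups at C-5 and C-6.
Assembling the pieces gives 5,6-diiodododecan-2-ol.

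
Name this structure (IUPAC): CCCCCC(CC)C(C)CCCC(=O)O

The longest carbon chain that includes the –COOH group has 11 carbons, so the parent hydride is undecane.
The highest-priority functional group is a carboxylic acid (terminal –COOH), so the name ends in -oic acid.
Number the chain so that the carboxylic acid carbon is C-1 by definition.
This places an ethyl group at C-6; a methyl group at C-5.
Substituent prefixes are cited in alphabetical order (multiplying prefixes like di-/tri- are ignored for ordering).
The name is 6-ethyl-5-methylundecanoic acid.

6-ethyl-5-methylundecanoic acid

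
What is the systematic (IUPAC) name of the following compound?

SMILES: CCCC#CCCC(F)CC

8-fluorodec-4-yne

Counting along the main chain through the multiple bond gives 10 carbons: the parent is decane.
A C≡C triple bond in the chain gives the infix -yne-.
The numbering direction is chosen so that numbering from this end puts the triple bond at C-4 rather than C-6.
That gives the triple bond between C-4 and C-5; a fluoro group at C-8.
Putting it together: 8-fluorodec-4-yne.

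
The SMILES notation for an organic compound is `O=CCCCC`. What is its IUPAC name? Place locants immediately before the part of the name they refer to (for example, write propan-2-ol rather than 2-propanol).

The longest carbon chain that includes the –CHO group has 5 carbons, so the parent hydride is pentane.
An aldehyde (terminal –CHO) is the principal characteristic group, giving the suffix -al.
Choose the numbering such that the aldehyde carbon is C-1 by definition.
Putting it together: pentanal.

pentanal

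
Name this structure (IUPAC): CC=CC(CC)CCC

The longest carbon chain that includes the multiple bond has 7 carbons, so the parent hydride is heptane.
A C=C double bond in the chain gives the infix -ene-.
Choose the numbering such that numbering from this end puts the double bond at C-2 rather than C-5.
That gives the double bond between C-2 and C-3; an ethyl group at C-4.
The name is 4-ethylhept-2-ene.

4-ethylhept-2-ene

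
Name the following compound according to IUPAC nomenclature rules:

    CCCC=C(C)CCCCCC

5-methylundec-4-ene

Counting along the main chain through the multiple bond gives 11 carbons: the parent is undecane.
A C=C double bond in the chain gives the infix -ene-.
The numbering direction is chosen so that numbering from this end puts the double bond at C-4 rather than C-7.
This places the double bond between C-4 and C-5; a methyl group at C-5.
The name is 5-methylundec-4-ene.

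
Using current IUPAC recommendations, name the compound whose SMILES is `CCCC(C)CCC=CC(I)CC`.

3-iodo-8-methylundec-4-ene

The longest carbon chain that includes the multiple bond has 11 carbons, so the parent hydride is undecane.
A C=C double bond in the chain gives the infix -ene-.
Choose the numbering such that numbering from this end puts the double bond at C-4 rather than C-7.
With this numbering: the double bond between C-4 and C-5; an iodo group at C-3; a methyl group at C-8.
The substituents are ordered alphabetically, ignoring any di-/tri- multipliers.
Assembling the pieces gives 3-iodo-8-methylundec-4-ene.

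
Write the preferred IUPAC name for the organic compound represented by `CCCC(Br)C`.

2-bromopentane

The parent chain contains 5 carbons (pentane).
Number the chain so that the substituent locant set {2} is lower than {4} at the first point of difference.
That gives a bromo group at C-2.
Assembling the pieces gives 2-bromopentane.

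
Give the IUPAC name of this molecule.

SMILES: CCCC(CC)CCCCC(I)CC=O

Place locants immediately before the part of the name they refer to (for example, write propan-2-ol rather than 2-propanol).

The longest chain bearing the –CHO group is 11 carbons long (undecane).
The principal characteristic group is an aldehyde (terminal –CHO), named with the suffix -al.
The numbering direction is chosen so that the aldehyde carbon is C-1 by definition.
This places an ethyl group at C-8; an iodo group at C-3.
The substituents are ordered alphabetically, ignoring any di-/tri- multipliers.
The name is 8-ethyl-3-iodoundecanal.

8-ethyl-3-iodoundecanal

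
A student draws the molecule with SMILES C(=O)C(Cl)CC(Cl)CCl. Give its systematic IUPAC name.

2,4,5-trichloropentanal

The longest chain bearing the –CHO group is 5 carbons long (pentane).
The principal characteristic group is an aldehyde (terminal –CHO), named with the suffix -al.
The numbering direction is chosen so that the aldehyde carbon is C-1 by definition.
This places chloro groups at C-2 and C-4 and C-5.
Putting it together: 2,4,5-trichloropentanal.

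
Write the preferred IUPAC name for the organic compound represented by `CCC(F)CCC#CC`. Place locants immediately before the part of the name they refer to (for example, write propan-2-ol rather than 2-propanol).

The longest carbon chain that includes the multiple bond has 8 carbons, so the parent hydride is octane.
A C≡C triple bond in the chain gives the infix -yne-.
The numbering direction is chosen so that numbering from this end puts the triple bond at C-2 rather than C-6.
This places the triple bond between C-2 and C-3; a fluoro group at C-6.
Assembling the pieces gives 6-fluorooct-2-yne.

6-fluorooct-2-yne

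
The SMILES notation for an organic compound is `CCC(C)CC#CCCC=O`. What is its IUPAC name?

7-methylnon-4-ynal

The longest chain bearing the –CHO group and the multiple bond is 9 carbons long (nonane).
The highest-priority functional group is an aldehyde (terminal –CHO), so the name ends in -al.
There is one C≡C triple bond, indicated by the ending -yne.
Choose the numbering such that the aldehyde carbon is C-1 by definition.
With this numbering: the triple bond between C-4 and C-5; a methyl group at C-7.
The name is 7-methylnon-4-ynal.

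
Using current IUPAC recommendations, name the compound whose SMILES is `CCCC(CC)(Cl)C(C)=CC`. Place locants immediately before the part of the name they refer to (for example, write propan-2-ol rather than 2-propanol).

The longest carbon chain that includes the multiple bond has 7 carbons, so the parent hydride is heptane.
There is one C=C double bond, indicated by the ending -ene.
Number the chain so that numbering from this end puts the double bond at C-2 rather than C-5.
With this numbering: the double bond between C-2 and C-3; a chloro group at C-4; an ethyl group at C-4; a methyl group at C-3.
Substituent prefixes are cited in alphabetical order (multiplying prefixes like di-/tri- are ignored for ordering).
The name is 4-chloro-4-ethyl-3-methylhept-2-ene.

4-chloro-4-ethyl-3-methylhept-2-ene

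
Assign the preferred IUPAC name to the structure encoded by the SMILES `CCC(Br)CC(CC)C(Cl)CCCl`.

6-bromo-1,3-dichloro-4-ethyloctane

The longest continuous carbon chain has 8 atoms, so the parent hydride is octane.
Number the chain so that the substituent locant set {1,3,4,6} is lower than {3,5,6,8} at the first point of difference.
That gives a bromo group at C-6; chloro groups at C-1 and C-3; an ethyl group at C-4.
Prefixes are listed alphabetically: bromo, chloro, ethyl.
The name is 6-bromo-1,3-dichloro-4-ethyloctane.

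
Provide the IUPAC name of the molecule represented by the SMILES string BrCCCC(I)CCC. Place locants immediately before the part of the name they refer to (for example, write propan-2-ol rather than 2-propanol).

The parent chain contains 7 carbons (heptane).
Number the chain so that the substituent locant set {1,4} is lower than {4,7} at the first point of difference.
This places a bromo group at C-1; an iodo group at C-4.
Substituent prefixes are cited in alphabetical order (multiplying prefixes like di-/tri- are ignored for ordering).
Putting it together: 1-bromo-4-iodoheptane.

1-bromo-4-iodoheptane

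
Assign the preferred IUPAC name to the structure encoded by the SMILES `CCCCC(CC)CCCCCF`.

The longest continuous carbon chain has 10 atoms, so the parent hydride is decane.
Choose the numbering such that the substituent locant set {1,6} is lower than {5,10} at the first point of difference.
That gives an ethyl group at C-6; a fluoro group at C-1.
Prefixes are listed alphabetically: ethyl, fluoro.
The name is 6-ethyl-1-fluorodecane.

6-ethyl-1-fluorodecane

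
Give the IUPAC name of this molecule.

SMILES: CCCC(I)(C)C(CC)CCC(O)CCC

7-ethyl-8-iodo-8-methylundecan-4-ol

The longest carbon chain that includes the –OH group has 11 carbons, so the parent hydride is undecane.
The highest-priority functional group is an alcohol (–OH), so the name ends in -ol.
Choose the numbering such that numbering from this end puts the hydroxyl group at C-4 rather than C-8.
With this numbering: the hydroxyl at C-4; an ethyl group at C-7; an iodo group at C-8; a methyl group at C-8.
The substituents are ordered alphabetically, ignoring any di-/tri- multipliers.
The name is 7-ethyl-8-iodo-8-methylundecan-4-ol.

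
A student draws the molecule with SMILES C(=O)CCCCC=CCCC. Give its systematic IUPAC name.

dec-6-enal

Counting along the main chain through the –CHO group and the multiple bond gives 10 carbons: the parent is decane.
The highest-priority functional group is an aldehyde (terminal –CHO), so the name ends in -al.
A C=C double bond in the chain gives the infix -ene-.
Number the chain so that the aldehyde carbon is C-1 by definition.
That gives the double bond between C-6 and C-7.
The name is dec-6-enal.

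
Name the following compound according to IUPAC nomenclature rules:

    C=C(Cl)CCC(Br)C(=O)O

2-bromo-5-chlorohex-5-enoic acid

The longest carbon chain that includes the –COOH group and the multiple bond has 6 carbons, so the parent hydride is hexane.
The highest-priority functional group is a carboxylic acid (terminal –COOH), so the name ends in -oic acid.
A C=C double bond in the chain gives the infix -ene-.
Number the chain so that the carboxylic acid carbon is C-1 by definition.
That gives the double bond between C-5 and C-6; a bromo group at C-2; a chloro group at C-5.
The substituents are ordered alphabetically, ignoring any di-/tri- multipliers.
The name is 2-bromo-5-chlorohex-5-enoic acid.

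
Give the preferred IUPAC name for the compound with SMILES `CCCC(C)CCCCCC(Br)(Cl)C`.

The longest continuous carbon chain has 11 atoms, so the parent hydride is undecane.
Number the chain so that the substituent locant set {2,2,8} is lower than {4,10,10} at the first point of difference.
This places a bromo group at C-2; a chloro group at C-2; a methyl group at C-8.
Prefixes are listed alphabetically: bromo, chloro, methyl.
The name is 2-bromo-2-chloro-8-methylundecane.

2-bromo-2-chloro-8-methylundecane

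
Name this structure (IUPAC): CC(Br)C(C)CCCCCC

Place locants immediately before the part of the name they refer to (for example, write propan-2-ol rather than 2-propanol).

2-bromo-3-methylnonane

The longest carbon chain is 9 atoms: the parent is nonane.
Choose the numbering such that the substituent locant set {2,3} is lower than {7,8} at the first point of difference.
With this numbering: a bromo group at C-2; a methyl group at C-3.
Substituent prefixes are cited in alphabetical order (multiplying prefixes like di-/tri- are ignored for ordering).
The name is 2-bromo-3-methylnonane.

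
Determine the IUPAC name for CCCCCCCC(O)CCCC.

dodecan-5-ol

Counting along the main chain through the –OH group gives 12 carbons: the parent is dodecane.
An alcohol (–OH) is the principal characteristic group, giving the suffix -ol.
Number the chain so that numbering from this end puts the hydroxyl group at C-5 rather than C-8.
That gives the hydroxyl at C-5.
The name is dodecan-5-ol.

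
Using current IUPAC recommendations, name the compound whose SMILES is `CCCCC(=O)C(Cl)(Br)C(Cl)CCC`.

The longest carbon chain that includes the carbonyl has 10 carbons, so the parent hydride is decane.
The highest-priority functional group is a ketone (C=O on an internal carbon), so the name ends in -one.
The numbering direction is chosen so that numbering from this end puts the carbonyl group at C-5 rather than C-6.
That gives the carbonyl at C-5; a bromo group at C-6; chloro groups at C-6 and C-7.
Prefixes are listed alphabetically: bromo, chloro.
The name is 6-bromo-6,7-dichlorodecan-5-one.

6-bromo-6,7-dichlorodecan-5-one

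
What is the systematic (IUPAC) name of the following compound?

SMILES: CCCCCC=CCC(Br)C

2-bromodec-4-ene

The longest chain bearing the multiple bond is 10 carbons long (decane).
There is one C=C double bond, indicated by the ending -ene.
Number the chain so that numbering from this end puts the double bond at C-4 rather than C-6.
This places the double bond between C-4 and C-5; a bromo group at C-2.
Putting it together: 2-bromodec-4-ene.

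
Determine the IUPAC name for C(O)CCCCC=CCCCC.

undec-6-en-1-ol

Counting along the main chain through the –OH group and the multiple bond gives 11 carbons: the parent is undecane.
The principal characteristic group is an alcohol (–OH), named with the suffix -ol.
A C=C double bond in the chain gives the infix -ene-.
Number the chain so that numbering from this end puts the hydroxyl group at C-1 rather than C-11.
This places the hydroxyl at C-1; the double bond between C-6 and C-7.
The name is undec-6-en-1-ol.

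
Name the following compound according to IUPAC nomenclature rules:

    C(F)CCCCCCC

1-fluorooctane

The parent chain contains 8 carbons (octane).
Choose the numbering such that the substituent locant set {1} is lower than {8} at the first point of difference.
This places a fluoro group at C-1.
Assembling the pieces gives 1-fluorooctane.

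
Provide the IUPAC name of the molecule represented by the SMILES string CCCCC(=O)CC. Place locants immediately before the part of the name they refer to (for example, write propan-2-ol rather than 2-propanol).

Counting along the main chain through the carbonyl gives 7 carbons: the parent is heptane.
The highest-priority functional group is a ketone (C=O on an internal carbon), so the name ends in -one.
Choose the numbering such that numbering from this end puts the carbonyl group at C-3 rather than C-5.
With this numbering: the carbonyl at C-3.
Putting it together: heptan-3-one.

heptan-3-one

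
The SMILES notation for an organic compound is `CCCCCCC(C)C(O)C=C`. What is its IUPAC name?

4-methyldec-1-en-3-ol

Counting along the main chain through the –OH group and the multiple bond gives 10 carbons: the parent is decane.
The highest-priority functional group is an alcohol (–OH), so the name ends in -ol.
The chain contains a C=C double bond, so the unsaturation ending is -ene.
Number the chain so that numbering from this end puts the hydroxyl group at C-3 rather than C-8.
With this numbering: the hydroxyl at C-3; the double bond between C-1 and C-2; a methyl group at C-4.
The name is 4-methyldec-1-en-3-ol.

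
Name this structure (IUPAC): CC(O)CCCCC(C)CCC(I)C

Counting along the main chain through the –OH group gives 11 carbons: the parent is undecane.
An alcohol (–OH) is the principal characteristic group, giving the suffix -ol.
Choose the numbering such that numbering from this end puts the hydroxyl group at C-2 rather than C-10.
With this numbering: the hydroxyl at C-2; an iodo group at C-10; a methyl group at C-7.
The substituents are ordered alphabetically, ignoring any di-/tri- multipliers.
Putting it together: 10-iodo-7-methylundecan-2-ol.

10-iodo-7-methylundecan-2-ol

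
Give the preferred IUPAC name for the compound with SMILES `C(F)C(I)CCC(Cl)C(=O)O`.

2-chloro-6-fluoro-5-iodohexanoic acid

The longest chain bearing the –COOH group is 6 carbons long (hexane).
The principal characteristic group is a carboxylic acid (terminal –COOH), named with the suffix -oic acid.
Number the chain so that the carboxylic acid carbon is C-1 by definition.
That gives a chloro group at C-2; a fluoro group at C-6; an iodo group at C-5.
Substituent prefixes are cited in alphabetical order (multiplying prefixes like di-/tri- are ignored for ordering).
Putting it together: 2-chloro-6-fluoro-5-iodohexanoic acid.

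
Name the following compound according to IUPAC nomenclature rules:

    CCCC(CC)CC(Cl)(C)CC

3-chloro-5-ethyl-3-methyloctane

The longest continuous carbon chain has 8 atoms, so the parent hydride is octane.
Number the chain so that the substituent locant set {3,3,5} is lower than {4,6,6} at the first point of difference.
This places a chloro group at C-3; an ethyl group at C-5; a methyl group at C-3.
Substituent prefixes are cited in alphabetical order (multiplying prefixes like di-/tri- are ignored for ordering).
The name is 3-chloro-5-ethyl-3-methyloctane.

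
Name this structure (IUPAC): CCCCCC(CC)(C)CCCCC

The longest carbon chain is 11 atoms: the parent is undecane.
Numbering from either end gives identical locants here.
That gives an ethyl group at C-6; a methyl group at C-6.
The substituents are ordered alphabetically, ignoring any di-/tri- multipliers.
Assembling the pieces gives 6-ethyl-6-methylundecane.

6-ethyl-6-methylundecane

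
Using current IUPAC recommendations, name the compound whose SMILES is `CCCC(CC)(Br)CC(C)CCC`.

The longest carbon chain is 9 atoms: the parent is nonane.
Number the chain so that the substituent locant set {4,4,6} is lower than {4,6,6} at the first point of difference.
This places a bromo group at C-4; an ethyl group at C-4; a methyl group at C-6.
Prefixes are listed alphabetically: bromo, ethyl, methyl.
The name is 4-bromo-4-ethyl-6-methylnonane.

4-bromo-4-ethyl-6-methylnonane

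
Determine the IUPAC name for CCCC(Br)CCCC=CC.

The longest chain bearing the multiple bond is 10 carbons long (decane).
There is one C=C double bond, indicated by the ending -ene.
Number the chain so that numbering from this end puts the double bond at C-2 rather than C-8.
That gives the double bond between C-2 and C-3; a bromo group at C-7.
Assembling the pieces gives 7-bromodec-2-ene.

7-bromodec-2-ene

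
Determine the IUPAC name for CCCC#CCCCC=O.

The longest chain bearing the –CHO group and the multiple bond is 9 carbons long (nonane).
The principal characteristic group is an aldehyde (terminal –CHO), named with the suffix -al.
The chain contains a C≡C triple bond, so the unsaturation ending is -yne.
Choose the numbering such that the aldehyde carbon is C-1 by definition.
With this numbering: the triple bond between C-5 and C-6.
Putting it together: non-5-ynal.

non-5-ynal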